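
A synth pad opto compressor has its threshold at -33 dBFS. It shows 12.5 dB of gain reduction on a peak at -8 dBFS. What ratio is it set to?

2:1

Input overshoot = -8 − (-33) = 25 dB.
Output overshoot = 25 − 12.5 = 12.5 dB.
Ratio = input overshoot / output overshoot = 25 / 12.5 = 2.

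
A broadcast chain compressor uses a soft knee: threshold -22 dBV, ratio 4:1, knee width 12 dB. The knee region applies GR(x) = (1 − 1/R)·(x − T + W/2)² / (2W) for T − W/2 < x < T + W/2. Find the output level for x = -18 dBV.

-21.125 dBV

x − T + W/2 = -18 − (-22) + 6 = 10.
GR = (1 − 1/4) × 10² / 24 = 0.75 × 100 / 24 = 3.125 dB.
Output = -18 − 3.125 = -21.125 dBV.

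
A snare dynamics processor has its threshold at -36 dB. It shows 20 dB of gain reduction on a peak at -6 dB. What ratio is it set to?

Input overshoot = -6 − (-36) = 30 dB.
Output overshoot = 30 − 20 = 10 dB.
Ratio = input overshoot / output overshoot = 30 / 10 = 3.

3:1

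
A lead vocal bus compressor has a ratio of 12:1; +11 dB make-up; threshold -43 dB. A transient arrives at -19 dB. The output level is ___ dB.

Overshoot: -19 − (-43) = 24 dB.
The 24 dB excess becomes 2 dB after 12:1 reduction.
Output = -43 + 2 = -41 dB; make-up adds 11 dB, giving -30 dB.

-30 dB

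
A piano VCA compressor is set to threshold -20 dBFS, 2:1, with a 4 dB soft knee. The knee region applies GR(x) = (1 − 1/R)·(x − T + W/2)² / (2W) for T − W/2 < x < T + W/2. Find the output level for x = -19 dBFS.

x − T + W/2 = -19 − (-20) + 2 = 3.
GR = (1 − 1/2) × 3² / 8 = 0.5 × 9 / 8 = 0.5625 dB.
Output = -19 − 0.5625 = -19.5625 dBFS.

-19.5625 dBFS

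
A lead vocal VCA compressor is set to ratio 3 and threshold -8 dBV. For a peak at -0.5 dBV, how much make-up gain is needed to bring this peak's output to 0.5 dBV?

6 dB

The peak compresses to -8 + 7.5/3 = -5.5 dBV.
To reach 0.5 dBV requires 0.5 − (-5.5) = 6 dB of make-up.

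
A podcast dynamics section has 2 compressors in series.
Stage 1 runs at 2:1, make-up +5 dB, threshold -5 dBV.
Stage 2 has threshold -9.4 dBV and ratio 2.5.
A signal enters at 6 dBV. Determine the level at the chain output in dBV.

Stage 1: 6 dBV is 11 dB over -5 dBV; at 2:1 that becomes 5.5 dB over, giving 0.5 dBV; +5 dB make-up → 5.5 dBV.
Stage 2: 5.5 dBV is 14.9 dB over -9.4 dBV; at 2.5:1 that becomes 5.96 dB over, giving -3.44 dBV.

-3.44 dBV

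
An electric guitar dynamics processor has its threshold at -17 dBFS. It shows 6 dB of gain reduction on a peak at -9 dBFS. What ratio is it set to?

Input overshoot = -9 − (-17) = 8 dB.
Output overshoot = 8 − 6 = 2 dB.
Ratio = input overshoot / output overshoot = 8 / 2 = 4.

4:1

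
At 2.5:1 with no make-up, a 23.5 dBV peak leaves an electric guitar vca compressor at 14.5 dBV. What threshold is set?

8.5 dBV

Input is 15 dB above T (since output overshoot × R = input overshoot: (14.5 − T)·2.5 = 23.5 − T gives T = 8.5 dBV).
Check: 8.5 + (23.5 − 8.5)/2.5 = 8.5 + 6 = 14.5 dBV. ✓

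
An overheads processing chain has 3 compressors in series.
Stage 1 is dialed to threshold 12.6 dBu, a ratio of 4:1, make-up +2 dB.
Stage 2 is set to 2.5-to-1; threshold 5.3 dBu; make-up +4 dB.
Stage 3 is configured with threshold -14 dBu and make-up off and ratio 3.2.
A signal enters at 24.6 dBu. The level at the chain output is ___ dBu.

Stage 1: 12 dB above 12.6 dBu, reduced 4:1 to 3 dB above → 15.6 dBu; +2 dB make-up → 17.6 dBu.
Stage 2: 17.6 dBu is 12.3 dB over 5.3 dBu; at 2.5:1 that becomes 4.92 dB over, giving 10.22 dBu; +4 dB make-up → 14.22 dBu.
Stage 3: 28.22 dB above -14 dBu, reduced 3.2:1 to 8.81875 dB above → -5.18125 dBu.

-5.18125 dBu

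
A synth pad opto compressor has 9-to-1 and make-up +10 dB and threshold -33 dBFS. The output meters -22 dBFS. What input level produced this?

-24 dBFS

Before make-up, the level was -22 − 10 = -32 dBFS.
That's 1 dB above the -33 dBFS threshold.
Undo the ratio: input overshoot = 1 × 9 = 9 dB, giving input = -24 dBFS.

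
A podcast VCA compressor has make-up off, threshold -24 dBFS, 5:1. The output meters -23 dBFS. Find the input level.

-19 dBFS

That's 1 dB above the -24 dBFS threshold.
Input overshoot = R × output overshoot = 5 dB → input = -24 + 5 = -19 dBFS.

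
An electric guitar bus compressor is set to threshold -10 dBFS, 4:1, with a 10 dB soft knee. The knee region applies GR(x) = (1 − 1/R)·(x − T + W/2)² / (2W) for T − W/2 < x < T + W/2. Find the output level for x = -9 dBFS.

x − T + W/2 = -9 − (-10) + 5 = 6.
GR = (1 − 1/4) × 6² / 20 = 0.75 × 36 / 20 = 1.35 dB.
Output = -9 − 1.35 = -10.35 dBFS.

-10.35 dBFS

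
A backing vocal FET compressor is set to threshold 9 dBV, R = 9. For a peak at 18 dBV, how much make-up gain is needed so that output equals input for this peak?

Without make-up, output = threshold + overshoot/9 = 9 + 1 = 10 dBV.
Gap to target: 8 dB.

8 dB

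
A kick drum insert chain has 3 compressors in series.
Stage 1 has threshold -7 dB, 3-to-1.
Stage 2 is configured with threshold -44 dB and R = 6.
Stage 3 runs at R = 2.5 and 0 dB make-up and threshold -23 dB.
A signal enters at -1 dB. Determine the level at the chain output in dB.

-37.5 dB

Stage 1: -1 dB is 6 dB over -7 dB; at 3:1 that becomes 2 dB over, giving -5 dB.
Stage 2: -5 dB is 39 dB over -44 dB; at 6:1 that becomes 6.5 dB over, giving -37.5 dB.
Stage 3: below threshold (-37.5 ≤ -23); passes unchanged; output -37.5 dB.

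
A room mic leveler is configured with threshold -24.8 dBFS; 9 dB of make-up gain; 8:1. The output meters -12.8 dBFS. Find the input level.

-0.8 dBFS

Stripping the +9 dB make-up gives -21.8 dBFS at the gain stage.
The compressed level sits -21.8 − (-24.8) = 3 dB over threshold.
Input overshoot = R × output overshoot = 24 dB → input = -24.8 + 24 = -0.8 dBFS.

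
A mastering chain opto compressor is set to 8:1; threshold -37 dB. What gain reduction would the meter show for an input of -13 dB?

21 dB

The signal is 24 dB above threshold.
At 8:1, output sits 24/8 = 3 dB above threshold.
Gain reduction = 24 − 3 = 21 dB.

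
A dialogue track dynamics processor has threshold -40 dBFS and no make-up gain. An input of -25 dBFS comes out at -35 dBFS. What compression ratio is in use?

Input overshoot = -25 − (-40) = 15 dB; output overshoot = -35 − (-40) = 5 dB.
Ratio = 15 / 5 = 3.

3:1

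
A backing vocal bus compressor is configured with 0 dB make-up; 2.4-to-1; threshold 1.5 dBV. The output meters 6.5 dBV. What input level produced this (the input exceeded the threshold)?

13.5 dBV

The compressed level sits 6.5 − 1.5 = 5 dB over threshold.
Input overshoot = R × output overshoot = 12 dB → input = 1.5 + 12 = 13.5 dBV.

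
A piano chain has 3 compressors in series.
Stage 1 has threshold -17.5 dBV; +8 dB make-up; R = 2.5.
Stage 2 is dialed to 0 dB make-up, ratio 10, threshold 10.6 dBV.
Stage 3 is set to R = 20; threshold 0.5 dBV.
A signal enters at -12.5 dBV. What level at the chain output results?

-7.5 dBV

Stage 1: 5 dB above -17.5 dBV, reduced 2.5:1 to 2 dB above → -15.5 dBV; +8 dB make-up → -7.5 dBV.
Stage 2: -7.5 dBV is at or below the 10.6 dBV threshold — no compression; output -7.5 dBV.
Stage 3: -7.5 dBV ≤ 0.5 dBV, so stage 3 doesn't engage; output -7.5 dBV.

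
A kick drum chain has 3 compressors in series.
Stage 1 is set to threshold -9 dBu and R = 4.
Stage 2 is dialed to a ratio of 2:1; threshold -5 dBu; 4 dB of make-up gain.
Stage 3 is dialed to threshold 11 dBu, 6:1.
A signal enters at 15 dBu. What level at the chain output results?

0 dBu

Stage 1: 15 dBu is 24 dB over -9 dBu; at 4:1 that becomes 6 dB over, giving -3 dBu.
Stage 2: 2 dB above -5 dBu, reduced 2:1 to 1 dB above → -4 dBu; +4 dB make-up → 0 dBu.
Stage 3: 0 dBu ≤ 11 dBu, so stage 3 doesn't engage; output 0 dBu.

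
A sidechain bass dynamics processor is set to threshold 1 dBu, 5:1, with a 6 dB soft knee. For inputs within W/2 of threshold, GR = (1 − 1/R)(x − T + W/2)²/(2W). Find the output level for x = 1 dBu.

0.4 dBu

x − T + W/2 = 1 − 1 + 3 = 3.
GR = (1 − 1/5) × 3² / 12 = 0.8 × 9 / 12 = 0.6 dB.
Output = 1 − 0.6 = 0.4 dBu.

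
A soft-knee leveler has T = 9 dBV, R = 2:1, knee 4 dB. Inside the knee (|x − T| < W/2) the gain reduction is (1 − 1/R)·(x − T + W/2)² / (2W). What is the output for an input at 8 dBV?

x − T + W/2 = 8 − 9 + 2 = 1.
GR = (1 − 1/2) × 1² / 8 = 0.5 × 1 / 8 = 0.0625 dB.
Output = 8 − 0.0625 = 7.9375 dBV.

7.9375 dBV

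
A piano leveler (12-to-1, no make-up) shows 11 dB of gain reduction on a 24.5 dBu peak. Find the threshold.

12.5 dBu

Input is 12 dB above T (since output overshoot × R = input overshoot: (13.5 − T)·12 = 24.5 − T gives T = 12.5 dBu).
Check: 12.5 + (24.5 − 12.5)/12 = 12.5 + 1 = 13.5 dBu. ✓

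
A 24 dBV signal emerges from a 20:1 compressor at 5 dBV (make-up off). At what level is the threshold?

4 dBV

Let T be the threshold. Output overshoot = (input overshoot)/R, so 5 − T = (24 − T)/20.
20·(5 − T) = 24 − T → 19·T = 100 − 24 = 76.
T = 76/19 = 4 dBV.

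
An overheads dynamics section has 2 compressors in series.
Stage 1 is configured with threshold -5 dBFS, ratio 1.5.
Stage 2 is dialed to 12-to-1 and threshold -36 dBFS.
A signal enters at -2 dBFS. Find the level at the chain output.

-33.25 dBFS

Stage 1: -2 dBFS is 3 dB over -5 dBFS; at 1.5:1 that becomes 2 dB over, giving -3 dBFS.
Stage 2: overshoot 33 dB → 33/12 = 2.75 dB → -33.25 dBFS.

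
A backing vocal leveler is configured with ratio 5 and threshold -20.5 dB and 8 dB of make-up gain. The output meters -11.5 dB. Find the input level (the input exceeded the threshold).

Remove make-up: -11.5 − 8 = -19.5 dB.
That's 1 dB above the -20.5 dB threshold.
Input overshoot = R × output overshoot = 5 dB → input = -20.5 + 5 = -15.5 dB.

-15.5 dB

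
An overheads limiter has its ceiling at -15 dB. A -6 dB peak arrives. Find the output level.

-15 dB

The limiter clamps the peak to its -15 dB ceiling.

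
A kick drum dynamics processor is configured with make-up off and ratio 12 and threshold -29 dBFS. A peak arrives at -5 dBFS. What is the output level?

The input is 24 dB above the -29 dBFS threshold.
The 24 dB excess becomes 2 dB after 12:1 reduction.
Output = -29 + 2 = -27 dBFS.

-27 dBFS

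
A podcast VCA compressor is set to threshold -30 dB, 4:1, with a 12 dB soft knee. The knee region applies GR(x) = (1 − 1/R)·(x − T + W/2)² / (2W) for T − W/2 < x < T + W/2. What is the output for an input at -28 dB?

-30 dB

x − T + W/2 = -28 − (-30) + 6 = 8.
GR = (1 − 1/4) × 8² / 24 = 0.75 × 64 / 24 = 2 dB.
Output = -28 − 2 = -30 dB.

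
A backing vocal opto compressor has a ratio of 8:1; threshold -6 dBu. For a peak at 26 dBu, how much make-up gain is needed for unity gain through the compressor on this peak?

28 dB

The peak compresses to -6 + 32/8 = -2 dBu.
To reach 26 dBu requires 26 − (-2) = 28 dB of make-up.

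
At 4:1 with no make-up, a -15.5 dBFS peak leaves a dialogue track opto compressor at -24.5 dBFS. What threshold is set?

-27.5 dBFS

Gain reduction = -15.5 − (-24.5) = 9 dB; output overshoot = GR / (R − 1) = 9 / 3 = 3 dB.
Threshold = output − output overshoot = -24.5 − 3 = -27.5 dBFS.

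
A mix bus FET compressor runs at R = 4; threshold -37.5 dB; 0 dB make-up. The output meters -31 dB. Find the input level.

That's 6.5 dB above the -37.5 dB threshold.
Input overshoot = R × output overshoot = 26 dB → input = -37.5 + 26 = -11.5 dB.

-11.5 dB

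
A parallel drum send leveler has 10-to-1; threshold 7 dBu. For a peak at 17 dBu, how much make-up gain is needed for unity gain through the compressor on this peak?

9 dB

Overshoot 10 dB → 10/10 = 1 dB after compression, so the compressed level is 7 + 1 = 8 dBu.
Make-up = target − compressed = 17 − 8 = 9 dB.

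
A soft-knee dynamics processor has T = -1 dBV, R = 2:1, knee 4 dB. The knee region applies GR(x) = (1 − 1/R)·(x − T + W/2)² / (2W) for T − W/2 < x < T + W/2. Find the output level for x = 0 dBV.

-0.5625 dBV

x − T + W/2 = 0 − (-1) + 2 = 3.
GR = (1 − 1/2) × 3² / 8 = 0.5 × 9 / 8 = 0.5625 dB.
Output = 0 − 0.5625 = -0.5625 dBV.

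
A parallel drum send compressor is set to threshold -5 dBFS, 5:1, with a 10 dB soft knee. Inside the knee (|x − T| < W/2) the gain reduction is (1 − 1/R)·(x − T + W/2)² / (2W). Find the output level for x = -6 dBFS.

x − T + W/2 = -6 − (-5) + 5 = 4.
GR = (1 − 1/5) × 4² / 20 = 0.8 × 16 / 20 = 0.64 dB.
Output = -6 − 0.64 = -6.64 dBFS.

-6.64 dBFS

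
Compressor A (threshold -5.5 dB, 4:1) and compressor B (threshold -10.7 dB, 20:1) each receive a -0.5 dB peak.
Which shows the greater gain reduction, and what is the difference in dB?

A: overshoot 5 dB → output overshoot 1.25 dB → GR 3.75 dB.
B: overshoot 10.2 dB → output overshoot 0.51 dB → GR 9.69 dB.
B applies 5.94 dB more gain reduction.

B, by 5.94 dB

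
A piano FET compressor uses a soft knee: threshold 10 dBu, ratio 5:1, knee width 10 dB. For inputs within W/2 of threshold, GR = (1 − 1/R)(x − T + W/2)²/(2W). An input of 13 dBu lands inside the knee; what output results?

x − T + W/2 = 13 − 10 + 5 = 8.
GR = (1 − 1/5) × 8² / 20 = 0.8 × 64 / 20 = 2.56 dB.
Output = 13 − 2.56 = 10.44 dBu.

10.44 dBu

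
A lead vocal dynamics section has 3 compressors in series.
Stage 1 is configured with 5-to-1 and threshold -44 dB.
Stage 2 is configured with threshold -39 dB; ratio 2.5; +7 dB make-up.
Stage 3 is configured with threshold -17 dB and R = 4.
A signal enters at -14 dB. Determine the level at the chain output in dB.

Stage 1: -14 dB is 30 dB over -44 dB; at 5:1 that becomes 6 dB over, giving -38 dB.
Stage 2: -38 dB is 1 dB over -39 dB; at 2.5:1 that becomes 0.4 dB over, giving -38.6 dB; +7 dB make-up → -31.6 dB.
Stage 3: -31.6 dB is at or below the -17 dB threshold — no compression; output -31.6 dB.

-31.6 dB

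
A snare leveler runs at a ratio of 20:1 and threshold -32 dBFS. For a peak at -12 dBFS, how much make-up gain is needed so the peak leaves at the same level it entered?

19 dB

Without make-up, output = threshold + overshoot/20 = -32 + 1 = -31 dBFS.
Gap to target: 19 dB.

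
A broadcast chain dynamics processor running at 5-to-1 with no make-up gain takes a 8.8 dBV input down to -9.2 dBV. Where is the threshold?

-13.7 dBV

Let T be the threshold. Output overshoot = (input overshoot)/R, so -9.2 − T = (8.8 − T)/5.
5·(-9.2 − T) = 8.8 − T → 4·T = -46 − 8.8 = -54.8.
T = -54.8/4 = -13.7 dBV.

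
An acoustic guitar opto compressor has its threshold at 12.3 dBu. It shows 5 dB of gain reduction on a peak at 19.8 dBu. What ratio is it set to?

Input overshoot = 19.8 − 12.3 = 7.5 dB.
Output overshoot = 7.5 − 5 = 2.5 dB.
Ratio = input overshoot / output overshoot = 7.5 / 2.5 = 3.

3:1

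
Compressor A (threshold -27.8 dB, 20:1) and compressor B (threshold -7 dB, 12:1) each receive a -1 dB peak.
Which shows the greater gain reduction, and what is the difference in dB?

A, by 19.96 dB

A: overshoot 26.8 dB → output overshoot 1.34 dB → GR 25.46 dB.
B: overshoot 6 dB → output overshoot 0.5 dB → GR 5.5 dB.
Difference: 19.96 dB in favour of A.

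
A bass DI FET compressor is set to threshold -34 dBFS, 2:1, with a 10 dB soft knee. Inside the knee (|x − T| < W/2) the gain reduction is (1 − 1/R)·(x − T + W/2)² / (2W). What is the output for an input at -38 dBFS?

x − T + W/2 = -38 − (-34) + 5 = 1.
GR = (1 − 1/2) × 1² / 20 = 0.5 × 1 / 20 = 0.025 dB.
Output = -38 − 0.025 = -38.025 dBFS.

-38.025 dBFS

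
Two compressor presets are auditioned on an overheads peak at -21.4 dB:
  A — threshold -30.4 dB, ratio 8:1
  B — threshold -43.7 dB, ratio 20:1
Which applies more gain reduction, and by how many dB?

B, by 13.31 dB

A: GR = 9 − 9/8 = 7.875 dB.
B: GR = 22.3 − 22.3/20 = 21.185 dB.
B reduces 13.31 dB more.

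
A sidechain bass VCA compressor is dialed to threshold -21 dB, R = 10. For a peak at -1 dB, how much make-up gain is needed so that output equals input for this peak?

18 dB

Without make-up, output = threshold + overshoot/10 = -21 + 2 = -19 dB.
Gap to target: 18 dB.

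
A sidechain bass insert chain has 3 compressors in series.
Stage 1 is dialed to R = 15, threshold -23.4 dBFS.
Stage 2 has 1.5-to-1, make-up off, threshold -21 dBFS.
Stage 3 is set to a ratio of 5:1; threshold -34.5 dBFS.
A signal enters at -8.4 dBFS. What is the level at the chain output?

-32.08 dBFS

Stage 1: 15 dB above -23.4 dBFS, reduced 15:1 to 1 dB above → -22.4 dBFS.
Stage 2: -22.4 dBFS is at or below the -21 dBFS threshold — no compression; output -22.4 dBFS.
Stage 3: -22.4 dBFS is 12.1 dB over -34.5 dBFS; at 5:1 that becomes 2.42 dB over, giving -32.08 dBFS.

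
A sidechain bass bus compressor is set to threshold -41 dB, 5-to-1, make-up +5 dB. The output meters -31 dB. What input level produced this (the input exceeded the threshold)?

Before make-up, the level was -31 − 5 = -36 dB.
Post-compression overshoot = -36 − (-41) = 5 dB.
Undo the ratio: input overshoot = 5 × 5 = 25 dB, giving input = -16 dB.

-16 dB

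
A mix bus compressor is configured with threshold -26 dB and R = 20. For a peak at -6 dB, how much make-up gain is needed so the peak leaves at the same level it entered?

19 dB

Without make-up, output = threshold + overshoot/20 = -26 + 1 = -25 dB.
Gap to target: 19 dB.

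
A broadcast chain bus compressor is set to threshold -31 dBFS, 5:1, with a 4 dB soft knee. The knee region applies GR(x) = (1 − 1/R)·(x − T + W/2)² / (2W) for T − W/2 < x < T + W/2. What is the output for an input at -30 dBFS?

-30.9 dBFS

x − T + W/2 = -30 − (-31) + 2 = 3.
GR = (1 − 1/5) × 3² / 8 = 0.8 × 9 / 8 = 0.9 dB.
Output = -30 − 0.9 = -30.9 dBFS.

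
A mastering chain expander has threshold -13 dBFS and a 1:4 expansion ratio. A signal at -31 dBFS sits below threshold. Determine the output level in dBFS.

-85 dBFS

Undershoot = (-13) − (-31) = 18 dB.
At 1:4, that expands to 72 dB under threshold.
Output = -13 − 72 = -85 dBFS.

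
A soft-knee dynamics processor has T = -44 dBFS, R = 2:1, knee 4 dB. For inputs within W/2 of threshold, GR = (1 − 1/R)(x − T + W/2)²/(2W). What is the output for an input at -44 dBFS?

-44.25 dBFS

x − T + W/2 = -44 − (-44) + 2 = 2.
GR = (1 − 1/2) × 2² / 8 = 0.5 × 4 / 8 = 0.25 dB.
Output = -44 − 0.25 = -44.25 dBFS.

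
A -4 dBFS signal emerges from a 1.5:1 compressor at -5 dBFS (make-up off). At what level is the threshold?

-7 dBFS

Let T be the threshold. Output overshoot = (input overshoot)/R, so -5 − T = (-4 − T)/1.5.
1.5·(-5 − T) = -4 − T → 0.5·T = -7.5 − (-4) = -3.5.
T = -3.5/0.5 = -7 dBFS.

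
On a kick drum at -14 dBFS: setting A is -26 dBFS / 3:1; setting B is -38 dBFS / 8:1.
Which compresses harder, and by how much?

A: GR = 12 − 12/3 = 8 dB.
B: GR = 24 − 24/8 = 21 dB.
B applies 13 dB more gain reduction.

B, by 13 dB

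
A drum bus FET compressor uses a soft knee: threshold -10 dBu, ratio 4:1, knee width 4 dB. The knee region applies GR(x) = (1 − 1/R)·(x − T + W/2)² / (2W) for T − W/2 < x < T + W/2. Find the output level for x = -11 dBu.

-11.09375 dBu

x − T + W/2 = -11 − (-10) + 2 = 1.
GR = (1 − 1/4) × 1² / 8 = 0.75 × 1 / 8 = 0.09375 dB.
Output = -11 − 0.09375 = -11.09375 dBu.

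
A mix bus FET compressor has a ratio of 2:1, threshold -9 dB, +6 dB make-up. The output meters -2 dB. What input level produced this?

-7 dB

Before make-up, the level was -2 − 6 = -8 dB.
The compressed level sits -8 − (-9) = 1 dB over threshold.
Before 2:1 compression the overshoot was 1 × 2 = 2 dB, so input = -9 + 2 = -7 dB.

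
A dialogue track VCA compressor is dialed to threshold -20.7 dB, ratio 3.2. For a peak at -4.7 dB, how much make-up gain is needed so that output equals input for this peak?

The peak compresses to -20.7 + 16/3.2 = -15.7 dB.
To reach -4.7 dB requires -4.7 − (-15.7) = 11 dB of make-up.

11 dB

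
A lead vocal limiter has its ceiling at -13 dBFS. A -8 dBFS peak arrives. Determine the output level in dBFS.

At ∞:1, everything above -13 dBFS is held at the ceiling.

-13 dBFS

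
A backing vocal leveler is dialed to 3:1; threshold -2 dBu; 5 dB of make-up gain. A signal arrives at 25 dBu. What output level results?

12 dBu

25 dBu sits 27 dB over threshold.
At 3:1 the overshoot is divided by 3, leaving 9 dB above threshold.
That puts the output at 7 dBu; make-up adds 5 dB, giving 12 dBu.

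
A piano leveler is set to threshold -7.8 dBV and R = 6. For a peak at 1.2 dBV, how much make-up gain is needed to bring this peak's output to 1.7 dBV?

Without make-up, output = threshold + overshoot/6 = -7.8 + 1.5 = -6.3 dBV.
Gap to target: 8 dB.

8 dB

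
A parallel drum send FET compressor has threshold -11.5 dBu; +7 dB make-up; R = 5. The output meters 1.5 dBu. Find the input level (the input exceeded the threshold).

18.5 dBu

Before make-up, the level was 1.5 − 7 = -5.5 dBu.
Post-compression overshoot = -5.5 − (-11.5) = 6 dB.
Input overshoot = R × output overshoot = 30 dB → input = -11.5 + 30 = 18.5 dBu.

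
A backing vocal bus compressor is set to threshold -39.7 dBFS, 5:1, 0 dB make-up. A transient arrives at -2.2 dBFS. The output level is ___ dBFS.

The input is 37.5 dB above the -39.7 dBFS threshold.
5:1 compression reduces that to 37.5/5 = 7.5 dB over.
Output = -39.7 + 7.5 = -32.2 dBFS.

-32.2 dBFS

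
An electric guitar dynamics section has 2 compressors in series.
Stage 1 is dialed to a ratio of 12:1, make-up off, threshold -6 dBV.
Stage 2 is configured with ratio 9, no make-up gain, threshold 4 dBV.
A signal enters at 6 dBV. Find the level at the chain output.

-5 dBV

Stage 1: 6 dBV is 12 dB over -6 dBV; at 12:1 that becomes 1 dB over, giving -5 dBV.
Stage 2: -5 dBV ≤ 4 dBV, so stage 2 doesn't engage; output -5 dBV.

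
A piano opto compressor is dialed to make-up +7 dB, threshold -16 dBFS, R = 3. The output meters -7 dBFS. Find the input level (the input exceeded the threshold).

Before make-up, the level was -7 − 7 = -14 dBFS.
Post-compression overshoot = -14 − (-16) = 2 dB.
Before 3:1 compression the overshoot was 2 × 3 = 6 dB, so input = -16 + 6 = -10 dBFS.

-10 dBFS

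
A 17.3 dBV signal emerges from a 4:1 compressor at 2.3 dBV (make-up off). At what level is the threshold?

-2.7 dBV

Input is 20 dB above T (since output overshoot × R = input overshoot: (2.3 − T)·4 = 17.3 − T gives T = -2.7 dBV).
Check: -2.7 + (17.3 − (-2.7))/4 = -2.7 + 5 = 2.3 dBV. ✓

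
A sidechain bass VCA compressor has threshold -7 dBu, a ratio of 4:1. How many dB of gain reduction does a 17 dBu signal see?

The signal is 24 dB above threshold.
A 4:1 ratio leaves 6 dB of that excess.
So the signal is attenuated by 24 − 6 = 18 dB.

18 dB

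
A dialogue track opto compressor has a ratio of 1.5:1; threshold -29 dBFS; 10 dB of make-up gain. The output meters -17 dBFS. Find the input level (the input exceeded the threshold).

Stripping the +10 dB make-up gives -27 dBFS at the gain stage.
That's 2 dB above the -29 dBFS threshold.
Before 1.5:1 compression the overshoot was 2 × 1.5 = 3 dB, so input = -29 + 3 = -26 dBFS.

-26 dBFS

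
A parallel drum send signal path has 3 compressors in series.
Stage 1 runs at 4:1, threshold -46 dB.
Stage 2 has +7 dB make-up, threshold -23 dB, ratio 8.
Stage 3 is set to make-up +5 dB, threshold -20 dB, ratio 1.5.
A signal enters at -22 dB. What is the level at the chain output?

-28 dB

Stage 1: 24 dB above -46 dB, reduced 4:1 to 6 dB above → -40 dB.
Stage 2: -40 dB ≤ -23 dB, so stage 2 doesn't engage; make-up brings it to -33 dB.
Stage 3: -33 dB is at or below the -20 dB threshold — no compression; make-up brings it to -28 dB.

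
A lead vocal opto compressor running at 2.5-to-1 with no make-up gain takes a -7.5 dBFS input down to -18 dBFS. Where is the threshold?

Let T be the threshold. Output overshoot = (input overshoot)/R, so -18 − T = (-7.5 − T)/2.5.
2.5·(-18 − T) = -7.5 − T → 1.5·T = -45 − (-7.5) = -37.5.
T = -37.5/1.5 = -25 dBFS.

-25 dBFS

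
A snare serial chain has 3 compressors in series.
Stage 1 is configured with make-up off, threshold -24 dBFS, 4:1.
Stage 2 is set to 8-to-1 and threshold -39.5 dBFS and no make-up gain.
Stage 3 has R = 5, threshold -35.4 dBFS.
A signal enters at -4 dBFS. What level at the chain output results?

-36.9375 dBFS

Stage 1: -4 dBFS is 20 dB over -24 dBFS; at 4:1 that becomes 5 dB over, giving -19 dBFS.
Stage 2: -19 dBFS is 20.5 dB over -39.5 dBFS; at 8:1 that becomes 2.5625 dB over, giving -36.9375 dBFS.
Stage 3: -36.9375 dBFS is at or below the -35.4 dBFS threshold — no compression; output -36.9375 dBFS.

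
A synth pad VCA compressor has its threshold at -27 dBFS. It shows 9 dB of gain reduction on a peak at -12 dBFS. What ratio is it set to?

Input overshoot = -12 − (-27) = 15 dB.
Output overshoot = 15 − 9 = 6 dB.
Ratio = input overshoot / output overshoot = 15 / 6 = 2.5.

2.5:1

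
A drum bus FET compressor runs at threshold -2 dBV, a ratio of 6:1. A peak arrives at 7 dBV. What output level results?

Overshoot: 7 − (-2) = 9 dB.
The 9 dB excess becomes 1.5 dB after 6:1 reduction.
Output = -2 + 1.5 = -0.5 dBV.

-0.5 dBV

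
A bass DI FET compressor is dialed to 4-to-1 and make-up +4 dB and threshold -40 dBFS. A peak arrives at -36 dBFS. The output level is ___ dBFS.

-35 dBFS

The input is 4 dB above the -40 dBFS threshold.
The 4 dB excess becomes 1 dB after 4:1 reduction.
Output = -40 + 1 = -39 dBFS; make-up adds 4 dB, giving -35 dBFS.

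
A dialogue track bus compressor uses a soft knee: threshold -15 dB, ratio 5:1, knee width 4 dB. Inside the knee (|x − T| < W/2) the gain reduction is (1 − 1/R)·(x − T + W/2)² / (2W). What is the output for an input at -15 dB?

x − T + W/2 = -15 − (-15) + 2 = 2.
GR = (1 − 1/5) × 2² / 8 = 0.8 × 4 / 8 = 0.4 dB.
Output = -15 − 0.4 = -15.4 dB.

-15.4 dB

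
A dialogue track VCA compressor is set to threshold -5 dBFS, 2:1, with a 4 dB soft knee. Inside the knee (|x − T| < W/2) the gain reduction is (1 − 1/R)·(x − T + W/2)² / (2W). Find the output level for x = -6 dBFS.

x − T + W/2 = -6 − (-5) + 2 = 1.
GR = (1 − 1/2) × 1² / 8 = 0.5 × 1 / 8 = 0.0625 dB.
Output = -6 − 0.0625 = -6.0625 dBFS.

-6.0625 dBFS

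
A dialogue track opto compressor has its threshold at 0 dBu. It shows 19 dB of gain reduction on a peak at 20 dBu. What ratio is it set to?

Input overshoot = 20 − 0 = 20 dB.
Output overshoot = 20 − 19 = 1 dB.
Ratio = input overshoot / output overshoot = 20 / 1 = 20.

20:1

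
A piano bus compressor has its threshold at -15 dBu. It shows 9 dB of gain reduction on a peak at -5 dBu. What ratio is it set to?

10:1

Input overshoot = -5 − (-15) = 10 dB.
Output overshoot = 10 − 9 = 1 dB.
Ratio = input overshoot / output overshoot = 10 / 1 = 10.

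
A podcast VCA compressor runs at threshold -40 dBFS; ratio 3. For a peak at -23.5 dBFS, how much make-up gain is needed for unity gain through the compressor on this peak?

11 dB

Overshoot 16.5 dB → 16.5/3 = 5.5 dB after compression, so the compressed level is -40 + 5.5 = -34.5 dBFS.
Make-up = target − compressed = -23.5 − (-34.5) = 11 dB.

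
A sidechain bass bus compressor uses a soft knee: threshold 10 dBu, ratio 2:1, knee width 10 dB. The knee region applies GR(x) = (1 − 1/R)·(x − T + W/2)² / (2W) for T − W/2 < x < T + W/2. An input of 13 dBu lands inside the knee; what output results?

11.4 dBu

x − T + W/2 = 13 − 10 + 5 = 8.
GR = (1 − 1/2) × 8² / 20 = 0.5 × 64 / 20 = 1.6 dB.
Output = 13 − 1.6 = 11.4 dBu.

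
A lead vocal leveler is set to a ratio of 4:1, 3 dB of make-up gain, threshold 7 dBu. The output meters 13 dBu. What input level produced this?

19 dBu

Stripping the +3 dB make-up gives 10 dBu at the gain stage.
The compressed level sits 10 − 7 = 3 dB over threshold.
Input overshoot = R × output overshoot = 12 dB → input = 7 + 12 = 19 dBu.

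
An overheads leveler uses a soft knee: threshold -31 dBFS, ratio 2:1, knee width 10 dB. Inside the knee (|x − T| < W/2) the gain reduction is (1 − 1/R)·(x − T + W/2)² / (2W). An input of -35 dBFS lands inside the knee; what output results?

x − T + W/2 = -35 − (-31) + 5 = 1.
GR = (1 − 1/2) × 1² / 20 = 0.5 × 1 / 20 = 0.025 dB.
Output = -35 − 0.025 = -35.025 dBFS.

-35.025 dBFS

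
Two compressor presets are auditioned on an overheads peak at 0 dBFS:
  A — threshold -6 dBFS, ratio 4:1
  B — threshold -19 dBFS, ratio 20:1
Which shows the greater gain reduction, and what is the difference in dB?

A: 6 dB over, compressed to 1.5 dB over, so 4.5 dB of GR.
B: 19 dB over, compressed to 0.95 dB over, so 18.05 dB of GR.
B reduces 13.55 dB more.

B, by 13.55 dB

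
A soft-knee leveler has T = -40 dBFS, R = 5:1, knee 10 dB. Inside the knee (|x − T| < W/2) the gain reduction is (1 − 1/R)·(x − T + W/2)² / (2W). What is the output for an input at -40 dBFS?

x − T + W/2 = -40 − (-40) + 5 = 5.
GR = (1 − 1/5) × 5² / 20 = 0.8 × 25 / 20 = 1 dB.
Output = -40 − 1 = -41 dBFS.

-41 dBFS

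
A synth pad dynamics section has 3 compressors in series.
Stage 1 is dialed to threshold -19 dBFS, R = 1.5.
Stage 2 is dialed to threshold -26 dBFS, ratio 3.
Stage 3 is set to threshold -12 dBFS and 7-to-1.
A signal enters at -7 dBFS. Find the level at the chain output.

Stage 1: 12 dB above -19 dBFS, reduced 1.5:1 to 8 dB above → -11 dBFS.
Stage 2: -11 dBFS is 15 dB over -26 dBFS; at 3:1 that becomes 5 dB over, giving -21 dBFS.
Stage 3: -21 dBFS is at or below the -12 dBFS threshold — no compression; output -21 dBFS.

-21 dBFS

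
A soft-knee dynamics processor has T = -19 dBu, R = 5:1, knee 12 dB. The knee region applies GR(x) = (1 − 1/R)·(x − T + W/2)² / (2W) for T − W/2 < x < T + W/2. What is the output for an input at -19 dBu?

x − T + W/2 = -19 − (-19) + 6 = 6.
GR = (1 − 1/5) × 6² / 24 = 0.8 × 36 / 24 = 1.2 dB.
Output = -19 − 1.2 = -20.2 dBu.

-20.2 dBu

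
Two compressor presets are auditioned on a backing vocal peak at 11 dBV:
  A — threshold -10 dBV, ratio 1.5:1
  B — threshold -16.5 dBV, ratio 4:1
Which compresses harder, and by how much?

A: GR = 21 − 21/1.5 = 7 dB.
B: GR = 27.5 − 27.5/4 = 20.625 dB.
B reduces 13.625 dB more.

B, by 13.625 dB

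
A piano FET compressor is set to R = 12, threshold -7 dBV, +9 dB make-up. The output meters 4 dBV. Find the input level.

17 dBV

Before make-up, the level was 4 − 9 = -5 dBV.
The compressed level sits -5 − (-7) = 2 dB over threshold.
Undo the ratio: input overshoot = 2 × 12 = 24 dB, giving input = 17 dBV.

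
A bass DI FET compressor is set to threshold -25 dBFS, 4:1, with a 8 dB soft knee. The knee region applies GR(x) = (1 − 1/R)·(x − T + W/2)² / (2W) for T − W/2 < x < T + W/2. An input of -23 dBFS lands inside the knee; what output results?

-24.6875 dBFS

x − T + W/2 = -23 − (-25) + 4 = 6.
GR = (1 − 1/4) × 6² / 16 = 0.75 × 36 / 16 = 1.6875 dB.
Output = -23 − 1.6875 = -24.6875 dBFS.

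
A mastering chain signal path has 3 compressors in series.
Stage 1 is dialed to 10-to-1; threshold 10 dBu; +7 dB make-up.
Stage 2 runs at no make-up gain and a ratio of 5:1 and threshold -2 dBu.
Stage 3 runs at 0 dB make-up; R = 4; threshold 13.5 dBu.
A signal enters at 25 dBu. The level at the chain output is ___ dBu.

Stage 1: overshoot 15 dB → 15/10 = 1.5 dB → 11.5 dBu; +7 dB make-up → 18.5 dBu.
Stage 2: 18.5 dBu is 20.5 dB over -2 dBu; at 5:1 that becomes 4.1 dB over, giving 2.1 dBu.
Stage 3: below threshold (2.1 ≤ 13.5); passes unchanged; output 2.1 dBu.

2.1 dBu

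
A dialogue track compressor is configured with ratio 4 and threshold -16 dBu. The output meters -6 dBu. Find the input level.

Post-compression overshoot = -6 − (-16) = 10 dB.
Before 4:1 compression the overshoot was 10 × 4 = 40 dB, so input = -16 + 40 = 24 dBu.

24 dBu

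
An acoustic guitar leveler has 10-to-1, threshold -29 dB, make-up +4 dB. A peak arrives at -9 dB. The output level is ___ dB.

Overshoot: -9 − (-29) = 20 dB.
The 20 dB excess becomes 2 dB after 10:1 reduction.
So the level is -29 + 2 = -27 dB; make-up adds 4 dB, giving -23 dB.

-23 dB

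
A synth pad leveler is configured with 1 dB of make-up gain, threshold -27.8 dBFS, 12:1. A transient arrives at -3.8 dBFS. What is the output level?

-3.8 dBFS sits 24 dB over threshold.
The 24 dB excess becomes 2 dB after 12:1 reduction.
So the level is -27.8 + 2 = -25.8 dBFS; make-up adds 1 dB, giving -24.8 dBFS.

-24.8 dBFS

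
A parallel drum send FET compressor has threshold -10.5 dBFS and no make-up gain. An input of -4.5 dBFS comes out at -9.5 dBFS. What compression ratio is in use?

Input overshoot = -4.5 − (-10.5) = 6 dB; output overshoot = -9.5 − (-10.5) = 1 dB.
Ratio = 6 / 1 = 6.

6:1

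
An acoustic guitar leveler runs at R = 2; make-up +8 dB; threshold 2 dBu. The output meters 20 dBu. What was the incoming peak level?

22 dBu

Remove make-up: 20 − 8 = 12 dBu.
Post-compression overshoot = 12 − 2 = 10 dB.
Undo the ratio: input overshoot = 10 × 2 = 20 dB, giving input = 22 dBu.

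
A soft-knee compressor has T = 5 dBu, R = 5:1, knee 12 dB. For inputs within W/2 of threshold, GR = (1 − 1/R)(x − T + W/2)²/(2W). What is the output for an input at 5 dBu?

x − T + W/2 = 5 − 5 + 6 = 6.
GR = (1 − 1/5) × 6² / 24 = 0.8 × 36 / 24 = 1.2 dB.
Output = 5 − 1.2 = 3.8 dBu.

3.8 dBu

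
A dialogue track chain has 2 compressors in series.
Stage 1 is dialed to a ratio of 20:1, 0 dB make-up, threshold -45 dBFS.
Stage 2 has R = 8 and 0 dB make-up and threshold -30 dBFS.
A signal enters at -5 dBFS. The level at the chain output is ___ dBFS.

-43 dBFS

Stage 1: -5 dBFS is 40 dB over -45 dBFS; at 20:1 that becomes 2 dB over, giving -43 dBFS.
Stage 2: below threshold (-43 ≤ -30); passes unchanged; output -43 dBFS.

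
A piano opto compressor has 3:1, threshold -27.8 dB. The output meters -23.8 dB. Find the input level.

-15.8 dB

Post-compression overshoot = -23.8 − (-27.8) = 4 dB.
Before 3:1 compression the overshoot was 4 × 3 = 12 dB, so input = -27.8 + 12 = -15.8 dB.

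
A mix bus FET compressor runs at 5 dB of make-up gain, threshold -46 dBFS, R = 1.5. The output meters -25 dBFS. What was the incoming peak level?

Before make-up, the level was -25 − 5 = -30 dBFS.
The compressed level sits -30 − (-46) = 16 dB over threshold.
Before 1.5:1 compression the overshoot was 16 × 1.5 = 24 dB, so input = -46 + 24 = -22 dBFS.

-22 dBFS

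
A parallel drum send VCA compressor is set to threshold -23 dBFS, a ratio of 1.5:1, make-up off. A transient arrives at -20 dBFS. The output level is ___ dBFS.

-21 dBFS

The input is 3 dB above the -23 dBFS threshold.
The 3 dB excess becomes 2 dB after 1.5:1 reduction.
That puts the output at -21 dBFS.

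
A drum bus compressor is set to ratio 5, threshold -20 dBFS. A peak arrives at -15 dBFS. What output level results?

Overshoot: -15 − (-20) = 5 dB.
The 5 dB excess becomes 1 dB after 5:1 reduction.
That puts the output at -19 dBFS.

-19 dBFS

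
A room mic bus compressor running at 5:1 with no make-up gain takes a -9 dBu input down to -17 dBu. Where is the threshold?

-19 dBu

Gain reduction = -9 − (-17) = 8 dB; output overshoot = GR / (R − 1) = 8 / 4 = 2 dB.
Threshold = output − output overshoot = -17 − 2 = -19 dBu.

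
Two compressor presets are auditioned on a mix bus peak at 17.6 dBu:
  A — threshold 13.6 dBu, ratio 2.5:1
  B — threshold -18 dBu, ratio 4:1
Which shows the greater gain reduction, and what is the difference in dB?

A: 4 dB over, compressed to 1.6 dB over, so 2.4 dB of GR.
B: 35.6 dB over, compressed to 8.9 dB over, so 26.7 dB of GR.
Difference: 24.3 dB in favour of B.

B, by 24.3 dB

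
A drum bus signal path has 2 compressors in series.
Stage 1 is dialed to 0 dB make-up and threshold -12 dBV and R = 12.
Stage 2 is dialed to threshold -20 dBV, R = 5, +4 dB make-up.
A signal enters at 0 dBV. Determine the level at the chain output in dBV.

-14.2 dBV

Stage 1: 12 dB above -12 dBV, reduced 12:1 to 1 dB above → -11 dBV.
Stage 2: -11 dBV is 9 dB over -20 dBV; at 5:1 that becomes 1.8 dB over, giving -18.2 dBV; +4 dB make-up → -14.2 dBV.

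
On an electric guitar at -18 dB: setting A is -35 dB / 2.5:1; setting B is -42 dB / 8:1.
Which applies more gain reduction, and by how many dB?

B, by 10.8 dB

A: GR = 17 − 17/2.5 = 10.2 dB.
B: GR = 24 − 24/8 = 21 dB.
B reduces 10.8 dB more.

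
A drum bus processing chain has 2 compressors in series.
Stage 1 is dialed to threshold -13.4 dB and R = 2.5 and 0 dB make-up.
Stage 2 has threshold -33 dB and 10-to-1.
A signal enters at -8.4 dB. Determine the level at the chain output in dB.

Stage 1: 5 dB above -13.4 dB, reduced 2.5:1 to 2 dB above → -11.4 dB.
Stage 2: overshoot 21.6 dB → 21.6/10 = 2.16 dB → -30.84 dB.

-30.84 dB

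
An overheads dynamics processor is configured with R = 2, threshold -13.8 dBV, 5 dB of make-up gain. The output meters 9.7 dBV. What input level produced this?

23.2 dBV

Remove make-up: 9.7 − 5 = 4.7 dBV.
Post-compression overshoot = 4.7 − (-13.8) = 18.5 dB.
Undo the ratio: input overshoot = 18.5 × 2 = 37 dB, giving input = 23.2 dBV.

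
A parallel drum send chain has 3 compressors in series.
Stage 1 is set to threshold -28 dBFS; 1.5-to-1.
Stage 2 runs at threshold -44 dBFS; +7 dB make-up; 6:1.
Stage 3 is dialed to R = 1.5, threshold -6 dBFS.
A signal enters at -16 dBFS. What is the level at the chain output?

Stage 1: 12 dB above -28 dBFS, reduced 1.5:1 to 8 dB above → -20 dBFS.
Stage 2: -20 dBFS is 24 dB over -44 dBFS; at 6:1 that becomes 4 dB over, giving -40 dBFS; +7 dB make-up → -33 dBFS.
Stage 3: -33 dBFS ≤ -6 dBFS, so stage 3 doesn't engage; output -33 dBFS.

-33 dBFS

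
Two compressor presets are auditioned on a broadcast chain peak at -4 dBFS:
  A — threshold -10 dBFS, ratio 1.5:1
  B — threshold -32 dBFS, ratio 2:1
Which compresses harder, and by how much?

B, by 12 dB

A: overshoot 6 dB → output overshoot 4 dB → GR 2 dB.
B: overshoot 28 dB → output overshoot 14 dB → GR 14 dB.
B applies 12 dB more gain reduction.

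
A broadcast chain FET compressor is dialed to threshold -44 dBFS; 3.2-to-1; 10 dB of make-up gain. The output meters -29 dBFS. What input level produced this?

-28 dBFS

Stripping the +10 dB make-up gives -39 dBFS at the gain stage.
That's 5 dB above the -44 dBFS threshold.
Undo the ratio: input overshoot = 5 × 3.2 = 16 dB, giving input = -28 dBFS.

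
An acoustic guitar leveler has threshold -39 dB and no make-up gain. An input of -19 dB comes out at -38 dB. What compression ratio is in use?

Input overshoot = -19 − (-39) = 20 dB; output overshoot = -38 − (-39) = 1 dB.
Ratio = 20 / 1 = 20.

20:1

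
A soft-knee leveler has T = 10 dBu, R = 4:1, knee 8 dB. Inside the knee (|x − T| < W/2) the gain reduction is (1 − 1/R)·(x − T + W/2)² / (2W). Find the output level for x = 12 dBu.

x − T + W/2 = 12 − 10 + 4 = 6.
GR = (1 − 1/4) × 6² / 16 = 0.75 × 36 / 16 = 1.6875 dB.
Output = 12 − 1.6875 = 10.3125 dBu.

10.3125 dBu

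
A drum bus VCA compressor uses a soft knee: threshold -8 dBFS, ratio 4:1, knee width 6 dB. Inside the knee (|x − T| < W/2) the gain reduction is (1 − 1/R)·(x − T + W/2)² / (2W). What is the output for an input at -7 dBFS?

x − T + W/2 = -7 − (-8) + 3 = 4.
GR = (1 − 1/4) × 4² / 12 = 0.75 × 16 / 12 = 1 dB.
Output = -7 − 1 = -8 dBFS.

-8 dBFS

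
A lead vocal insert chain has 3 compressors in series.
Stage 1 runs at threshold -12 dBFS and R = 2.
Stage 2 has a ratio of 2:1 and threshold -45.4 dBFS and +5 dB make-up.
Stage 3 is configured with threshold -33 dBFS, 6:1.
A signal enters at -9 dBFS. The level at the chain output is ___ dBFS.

Stage 1: -9 dBFS is 3 dB over -12 dBFS; at 2:1 that becomes 1.5 dB over, giving -10.5 dBFS.
Stage 2: overshoot 34.9 dB → 34.9/2 = 17.45 dB → -27.95 dBFS; +5 dB make-up → -22.95 dBFS.
Stage 3: -22.95 dBFS is 10.05 dB over -33 dBFS; at 6:1 that becomes 1.675 dB over, giving -31.325 dBFS.

-31.325 dBFS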